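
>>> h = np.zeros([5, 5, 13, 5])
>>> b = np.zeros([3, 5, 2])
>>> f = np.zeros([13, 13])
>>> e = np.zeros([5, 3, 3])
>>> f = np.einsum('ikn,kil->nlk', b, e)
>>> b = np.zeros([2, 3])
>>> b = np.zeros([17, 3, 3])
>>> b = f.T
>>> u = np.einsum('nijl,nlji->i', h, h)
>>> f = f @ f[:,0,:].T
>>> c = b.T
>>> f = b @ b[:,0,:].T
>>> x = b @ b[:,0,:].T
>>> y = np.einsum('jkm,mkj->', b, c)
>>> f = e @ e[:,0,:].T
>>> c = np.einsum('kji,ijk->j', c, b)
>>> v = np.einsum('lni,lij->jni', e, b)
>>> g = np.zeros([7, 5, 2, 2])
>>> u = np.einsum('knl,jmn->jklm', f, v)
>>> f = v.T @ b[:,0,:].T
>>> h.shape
(5, 5, 13, 5)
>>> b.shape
(5, 3, 2)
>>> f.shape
(3, 3, 5)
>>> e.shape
(5, 3, 3)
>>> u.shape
(2, 5, 5, 3)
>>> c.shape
(3,)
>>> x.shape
(5, 3, 5)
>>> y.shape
()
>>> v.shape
(2, 3, 3)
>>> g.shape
(7, 5, 2, 2)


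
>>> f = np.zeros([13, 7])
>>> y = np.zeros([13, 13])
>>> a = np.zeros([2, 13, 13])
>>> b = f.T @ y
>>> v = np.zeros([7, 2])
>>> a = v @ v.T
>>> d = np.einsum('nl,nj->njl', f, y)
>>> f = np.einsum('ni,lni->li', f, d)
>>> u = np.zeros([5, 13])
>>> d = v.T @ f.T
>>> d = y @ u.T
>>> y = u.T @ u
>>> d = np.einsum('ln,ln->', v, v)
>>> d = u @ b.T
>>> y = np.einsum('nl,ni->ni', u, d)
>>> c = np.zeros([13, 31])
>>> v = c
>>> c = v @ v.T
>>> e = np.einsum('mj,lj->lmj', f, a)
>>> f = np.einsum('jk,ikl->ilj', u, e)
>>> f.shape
(7, 7, 5)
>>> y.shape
(5, 7)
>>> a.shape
(7, 7)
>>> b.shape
(7, 13)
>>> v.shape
(13, 31)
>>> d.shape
(5, 7)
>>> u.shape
(5, 13)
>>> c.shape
(13, 13)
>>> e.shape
(7, 13, 7)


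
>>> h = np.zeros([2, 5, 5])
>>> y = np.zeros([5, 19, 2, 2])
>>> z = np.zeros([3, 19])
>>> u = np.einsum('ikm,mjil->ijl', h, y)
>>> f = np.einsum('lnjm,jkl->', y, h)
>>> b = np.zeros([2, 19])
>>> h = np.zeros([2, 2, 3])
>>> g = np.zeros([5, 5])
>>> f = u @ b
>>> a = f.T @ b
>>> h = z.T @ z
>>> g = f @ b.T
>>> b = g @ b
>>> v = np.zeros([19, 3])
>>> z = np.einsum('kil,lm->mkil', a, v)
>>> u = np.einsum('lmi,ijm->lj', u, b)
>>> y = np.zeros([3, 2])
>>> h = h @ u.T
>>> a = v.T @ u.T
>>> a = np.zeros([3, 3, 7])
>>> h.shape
(19, 2)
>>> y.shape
(3, 2)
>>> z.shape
(3, 19, 19, 19)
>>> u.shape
(2, 19)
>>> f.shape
(2, 19, 19)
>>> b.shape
(2, 19, 19)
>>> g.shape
(2, 19, 2)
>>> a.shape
(3, 3, 7)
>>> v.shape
(19, 3)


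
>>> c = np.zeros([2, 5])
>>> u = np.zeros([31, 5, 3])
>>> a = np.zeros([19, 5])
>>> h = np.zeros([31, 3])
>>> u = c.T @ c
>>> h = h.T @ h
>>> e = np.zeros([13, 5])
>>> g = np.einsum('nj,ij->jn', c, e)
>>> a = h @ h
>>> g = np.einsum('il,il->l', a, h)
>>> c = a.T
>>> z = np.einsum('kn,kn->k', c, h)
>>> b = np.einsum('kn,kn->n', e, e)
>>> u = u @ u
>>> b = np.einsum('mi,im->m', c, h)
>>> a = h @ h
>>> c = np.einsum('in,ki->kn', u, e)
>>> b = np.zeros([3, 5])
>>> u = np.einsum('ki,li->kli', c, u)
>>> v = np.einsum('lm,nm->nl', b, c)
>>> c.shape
(13, 5)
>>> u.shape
(13, 5, 5)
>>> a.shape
(3, 3)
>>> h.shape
(3, 3)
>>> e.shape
(13, 5)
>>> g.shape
(3,)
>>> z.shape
(3,)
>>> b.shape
(3, 5)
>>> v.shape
(13, 3)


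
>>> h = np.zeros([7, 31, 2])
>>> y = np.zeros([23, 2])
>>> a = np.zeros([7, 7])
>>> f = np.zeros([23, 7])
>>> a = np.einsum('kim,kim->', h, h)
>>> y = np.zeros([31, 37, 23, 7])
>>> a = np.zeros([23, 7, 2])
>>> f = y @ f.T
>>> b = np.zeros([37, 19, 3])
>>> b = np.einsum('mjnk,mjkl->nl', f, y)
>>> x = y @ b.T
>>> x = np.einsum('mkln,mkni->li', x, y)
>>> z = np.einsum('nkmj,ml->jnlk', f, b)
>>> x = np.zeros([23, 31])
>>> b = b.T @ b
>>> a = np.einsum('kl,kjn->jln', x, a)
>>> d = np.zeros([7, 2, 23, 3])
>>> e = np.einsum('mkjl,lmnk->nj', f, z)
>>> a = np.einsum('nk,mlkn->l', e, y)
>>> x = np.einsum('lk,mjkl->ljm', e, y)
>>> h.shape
(7, 31, 2)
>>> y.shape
(31, 37, 23, 7)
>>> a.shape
(37,)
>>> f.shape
(31, 37, 23, 23)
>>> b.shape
(7, 7)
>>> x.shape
(7, 37, 31)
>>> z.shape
(23, 31, 7, 37)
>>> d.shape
(7, 2, 23, 3)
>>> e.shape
(7, 23)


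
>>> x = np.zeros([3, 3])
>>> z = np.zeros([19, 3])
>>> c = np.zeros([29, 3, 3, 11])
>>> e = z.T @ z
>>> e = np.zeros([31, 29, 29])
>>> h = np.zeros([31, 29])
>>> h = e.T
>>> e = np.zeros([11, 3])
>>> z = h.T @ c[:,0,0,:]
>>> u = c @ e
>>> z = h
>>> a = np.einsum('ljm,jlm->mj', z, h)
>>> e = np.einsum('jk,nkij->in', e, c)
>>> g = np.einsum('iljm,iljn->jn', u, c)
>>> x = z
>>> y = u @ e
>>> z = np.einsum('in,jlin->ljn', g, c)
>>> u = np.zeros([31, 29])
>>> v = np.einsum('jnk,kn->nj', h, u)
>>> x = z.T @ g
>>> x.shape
(11, 29, 11)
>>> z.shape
(3, 29, 11)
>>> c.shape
(29, 3, 3, 11)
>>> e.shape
(3, 29)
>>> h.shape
(29, 29, 31)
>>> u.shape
(31, 29)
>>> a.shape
(31, 29)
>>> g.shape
(3, 11)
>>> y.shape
(29, 3, 3, 29)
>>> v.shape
(29, 29)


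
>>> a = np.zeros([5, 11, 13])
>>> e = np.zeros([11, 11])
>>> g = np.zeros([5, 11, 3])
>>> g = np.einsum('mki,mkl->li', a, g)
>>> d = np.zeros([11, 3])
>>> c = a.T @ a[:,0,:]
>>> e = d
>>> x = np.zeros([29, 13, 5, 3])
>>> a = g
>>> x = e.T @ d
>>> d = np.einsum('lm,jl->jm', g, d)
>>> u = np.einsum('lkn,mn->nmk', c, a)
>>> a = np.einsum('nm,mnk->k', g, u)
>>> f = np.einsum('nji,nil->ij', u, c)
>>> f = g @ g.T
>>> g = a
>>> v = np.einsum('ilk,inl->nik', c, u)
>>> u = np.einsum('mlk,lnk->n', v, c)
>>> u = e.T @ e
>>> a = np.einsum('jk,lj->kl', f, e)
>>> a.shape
(3, 11)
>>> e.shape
(11, 3)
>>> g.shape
(11,)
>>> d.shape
(11, 13)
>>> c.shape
(13, 11, 13)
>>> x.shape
(3, 3)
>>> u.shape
(3, 3)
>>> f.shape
(3, 3)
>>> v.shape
(3, 13, 13)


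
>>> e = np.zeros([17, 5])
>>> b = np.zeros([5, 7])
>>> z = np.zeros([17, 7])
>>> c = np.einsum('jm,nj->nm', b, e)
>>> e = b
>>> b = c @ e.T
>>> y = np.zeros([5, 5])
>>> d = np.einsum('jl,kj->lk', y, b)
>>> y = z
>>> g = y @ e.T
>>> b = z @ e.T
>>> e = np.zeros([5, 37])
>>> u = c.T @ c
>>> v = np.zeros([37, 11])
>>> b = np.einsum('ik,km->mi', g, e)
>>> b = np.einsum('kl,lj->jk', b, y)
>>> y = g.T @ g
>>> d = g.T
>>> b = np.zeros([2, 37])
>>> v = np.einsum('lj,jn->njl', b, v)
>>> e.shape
(5, 37)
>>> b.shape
(2, 37)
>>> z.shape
(17, 7)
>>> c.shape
(17, 7)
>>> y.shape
(5, 5)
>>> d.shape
(5, 17)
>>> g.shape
(17, 5)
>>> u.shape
(7, 7)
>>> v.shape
(11, 37, 2)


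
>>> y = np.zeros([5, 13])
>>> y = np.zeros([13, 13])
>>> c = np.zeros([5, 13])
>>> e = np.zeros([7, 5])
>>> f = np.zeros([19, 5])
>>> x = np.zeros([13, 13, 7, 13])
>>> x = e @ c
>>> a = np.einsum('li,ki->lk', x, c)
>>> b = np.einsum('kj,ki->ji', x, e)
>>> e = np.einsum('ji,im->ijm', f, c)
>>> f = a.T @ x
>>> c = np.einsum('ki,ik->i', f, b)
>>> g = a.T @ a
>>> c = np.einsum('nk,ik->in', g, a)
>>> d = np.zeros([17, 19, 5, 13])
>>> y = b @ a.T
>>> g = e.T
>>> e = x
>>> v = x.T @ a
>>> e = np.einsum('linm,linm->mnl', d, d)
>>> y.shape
(13, 7)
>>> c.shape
(7, 5)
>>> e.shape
(13, 5, 17)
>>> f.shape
(5, 13)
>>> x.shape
(7, 13)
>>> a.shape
(7, 5)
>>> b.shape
(13, 5)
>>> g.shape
(13, 19, 5)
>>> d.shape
(17, 19, 5, 13)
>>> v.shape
(13, 5)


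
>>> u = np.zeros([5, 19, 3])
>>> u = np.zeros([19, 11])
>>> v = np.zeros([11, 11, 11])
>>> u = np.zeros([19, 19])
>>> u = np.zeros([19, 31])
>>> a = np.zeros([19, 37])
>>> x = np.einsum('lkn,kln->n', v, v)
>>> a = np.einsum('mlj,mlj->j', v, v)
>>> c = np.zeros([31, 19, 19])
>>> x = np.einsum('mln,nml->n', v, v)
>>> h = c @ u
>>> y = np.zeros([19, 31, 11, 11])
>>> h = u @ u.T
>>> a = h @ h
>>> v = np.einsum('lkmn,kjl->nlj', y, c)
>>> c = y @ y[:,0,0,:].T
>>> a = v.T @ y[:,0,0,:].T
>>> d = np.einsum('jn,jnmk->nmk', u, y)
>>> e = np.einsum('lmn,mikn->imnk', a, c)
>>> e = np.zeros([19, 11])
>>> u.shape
(19, 31)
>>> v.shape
(11, 19, 19)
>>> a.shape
(19, 19, 19)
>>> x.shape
(11,)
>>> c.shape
(19, 31, 11, 19)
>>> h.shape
(19, 19)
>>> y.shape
(19, 31, 11, 11)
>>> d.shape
(31, 11, 11)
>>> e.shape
(19, 11)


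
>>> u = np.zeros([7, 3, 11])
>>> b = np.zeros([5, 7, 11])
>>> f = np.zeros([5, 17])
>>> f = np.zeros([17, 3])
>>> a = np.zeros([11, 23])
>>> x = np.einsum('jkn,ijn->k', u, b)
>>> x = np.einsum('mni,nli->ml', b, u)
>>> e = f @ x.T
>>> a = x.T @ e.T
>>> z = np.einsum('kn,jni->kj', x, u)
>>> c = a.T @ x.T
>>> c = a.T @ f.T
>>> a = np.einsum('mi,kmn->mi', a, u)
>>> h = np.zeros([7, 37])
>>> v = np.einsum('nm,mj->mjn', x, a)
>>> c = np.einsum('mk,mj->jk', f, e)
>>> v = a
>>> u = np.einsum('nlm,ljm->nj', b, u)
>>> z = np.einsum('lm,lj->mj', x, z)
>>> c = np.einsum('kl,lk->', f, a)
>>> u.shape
(5, 3)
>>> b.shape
(5, 7, 11)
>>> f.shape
(17, 3)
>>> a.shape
(3, 17)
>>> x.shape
(5, 3)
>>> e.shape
(17, 5)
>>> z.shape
(3, 7)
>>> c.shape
()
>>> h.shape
(7, 37)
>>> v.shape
(3, 17)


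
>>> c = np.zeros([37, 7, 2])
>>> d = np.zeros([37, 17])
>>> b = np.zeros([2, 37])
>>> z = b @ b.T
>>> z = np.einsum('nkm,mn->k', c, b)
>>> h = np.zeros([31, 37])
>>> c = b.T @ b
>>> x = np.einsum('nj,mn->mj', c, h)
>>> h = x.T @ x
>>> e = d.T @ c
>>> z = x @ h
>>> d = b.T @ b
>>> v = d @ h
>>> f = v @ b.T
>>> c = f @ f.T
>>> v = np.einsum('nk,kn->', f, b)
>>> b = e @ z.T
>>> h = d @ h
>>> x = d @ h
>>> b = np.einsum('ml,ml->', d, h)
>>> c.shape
(37, 37)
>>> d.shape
(37, 37)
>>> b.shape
()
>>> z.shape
(31, 37)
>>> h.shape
(37, 37)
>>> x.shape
(37, 37)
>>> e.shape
(17, 37)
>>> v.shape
()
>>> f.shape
(37, 2)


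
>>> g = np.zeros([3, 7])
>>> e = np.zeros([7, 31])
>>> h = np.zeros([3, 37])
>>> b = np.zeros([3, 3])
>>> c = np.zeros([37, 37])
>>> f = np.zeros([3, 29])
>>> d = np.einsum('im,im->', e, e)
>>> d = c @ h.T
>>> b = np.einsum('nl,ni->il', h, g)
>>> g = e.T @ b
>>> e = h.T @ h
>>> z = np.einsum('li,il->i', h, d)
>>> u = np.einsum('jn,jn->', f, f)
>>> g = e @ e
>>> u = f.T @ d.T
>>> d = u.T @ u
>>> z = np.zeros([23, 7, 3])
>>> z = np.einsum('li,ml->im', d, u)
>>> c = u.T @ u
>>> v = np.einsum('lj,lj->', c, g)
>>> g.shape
(37, 37)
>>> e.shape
(37, 37)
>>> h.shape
(3, 37)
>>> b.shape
(7, 37)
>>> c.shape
(37, 37)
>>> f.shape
(3, 29)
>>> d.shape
(37, 37)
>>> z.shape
(37, 29)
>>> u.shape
(29, 37)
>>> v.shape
()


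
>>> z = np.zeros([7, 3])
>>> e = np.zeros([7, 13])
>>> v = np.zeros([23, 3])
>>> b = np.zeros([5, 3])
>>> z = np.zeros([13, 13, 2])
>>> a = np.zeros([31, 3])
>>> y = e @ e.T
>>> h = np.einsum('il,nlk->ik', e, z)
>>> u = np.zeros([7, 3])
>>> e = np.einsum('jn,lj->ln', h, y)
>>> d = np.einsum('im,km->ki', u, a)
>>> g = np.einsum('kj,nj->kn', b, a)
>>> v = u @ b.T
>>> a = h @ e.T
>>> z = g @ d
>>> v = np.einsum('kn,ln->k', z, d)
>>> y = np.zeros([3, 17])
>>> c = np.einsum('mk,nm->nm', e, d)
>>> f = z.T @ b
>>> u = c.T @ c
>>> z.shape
(5, 7)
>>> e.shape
(7, 2)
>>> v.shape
(5,)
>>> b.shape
(5, 3)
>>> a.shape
(7, 7)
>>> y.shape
(3, 17)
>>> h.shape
(7, 2)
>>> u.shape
(7, 7)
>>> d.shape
(31, 7)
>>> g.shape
(5, 31)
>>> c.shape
(31, 7)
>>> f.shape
(7, 3)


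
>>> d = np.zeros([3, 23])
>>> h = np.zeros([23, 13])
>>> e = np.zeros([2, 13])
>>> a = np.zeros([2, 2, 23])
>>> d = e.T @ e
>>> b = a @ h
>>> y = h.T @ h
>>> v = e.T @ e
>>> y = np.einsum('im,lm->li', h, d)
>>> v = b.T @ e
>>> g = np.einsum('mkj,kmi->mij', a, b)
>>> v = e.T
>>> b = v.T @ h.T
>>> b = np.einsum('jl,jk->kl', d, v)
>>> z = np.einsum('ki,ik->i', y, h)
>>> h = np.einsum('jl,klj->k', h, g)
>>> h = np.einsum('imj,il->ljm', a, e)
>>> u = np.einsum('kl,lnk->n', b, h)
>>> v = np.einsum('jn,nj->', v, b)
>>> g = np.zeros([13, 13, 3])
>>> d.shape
(13, 13)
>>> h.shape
(13, 23, 2)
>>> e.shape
(2, 13)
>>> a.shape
(2, 2, 23)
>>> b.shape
(2, 13)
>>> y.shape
(13, 23)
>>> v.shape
()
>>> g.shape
(13, 13, 3)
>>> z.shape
(23,)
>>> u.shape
(23,)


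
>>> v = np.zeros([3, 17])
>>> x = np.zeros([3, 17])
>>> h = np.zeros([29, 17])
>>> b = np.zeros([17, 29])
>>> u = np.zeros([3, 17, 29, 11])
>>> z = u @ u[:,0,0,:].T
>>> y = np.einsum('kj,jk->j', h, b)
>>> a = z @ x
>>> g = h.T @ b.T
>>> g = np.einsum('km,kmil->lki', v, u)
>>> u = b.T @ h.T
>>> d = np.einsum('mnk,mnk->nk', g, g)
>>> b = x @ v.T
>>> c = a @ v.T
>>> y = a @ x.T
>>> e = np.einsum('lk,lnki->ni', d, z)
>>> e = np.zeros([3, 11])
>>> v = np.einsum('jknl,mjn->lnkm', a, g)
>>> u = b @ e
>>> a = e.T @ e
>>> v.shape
(17, 29, 17, 11)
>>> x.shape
(3, 17)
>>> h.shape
(29, 17)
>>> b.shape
(3, 3)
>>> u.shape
(3, 11)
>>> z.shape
(3, 17, 29, 3)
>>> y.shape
(3, 17, 29, 3)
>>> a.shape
(11, 11)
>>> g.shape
(11, 3, 29)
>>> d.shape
(3, 29)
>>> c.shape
(3, 17, 29, 3)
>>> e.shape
(3, 11)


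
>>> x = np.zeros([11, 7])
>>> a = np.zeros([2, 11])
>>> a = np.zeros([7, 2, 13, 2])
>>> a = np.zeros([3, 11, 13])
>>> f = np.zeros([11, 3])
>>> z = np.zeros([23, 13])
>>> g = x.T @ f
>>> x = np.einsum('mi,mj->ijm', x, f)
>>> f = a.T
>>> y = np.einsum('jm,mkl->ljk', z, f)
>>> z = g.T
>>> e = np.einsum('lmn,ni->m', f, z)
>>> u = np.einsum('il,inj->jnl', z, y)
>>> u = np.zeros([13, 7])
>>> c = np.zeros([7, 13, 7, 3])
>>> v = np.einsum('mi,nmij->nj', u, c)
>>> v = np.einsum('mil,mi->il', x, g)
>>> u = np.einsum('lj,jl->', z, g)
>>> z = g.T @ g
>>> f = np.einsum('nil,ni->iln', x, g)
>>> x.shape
(7, 3, 11)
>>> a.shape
(3, 11, 13)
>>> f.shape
(3, 11, 7)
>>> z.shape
(3, 3)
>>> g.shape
(7, 3)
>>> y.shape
(3, 23, 11)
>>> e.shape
(11,)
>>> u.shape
()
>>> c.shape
(7, 13, 7, 3)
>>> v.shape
(3, 11)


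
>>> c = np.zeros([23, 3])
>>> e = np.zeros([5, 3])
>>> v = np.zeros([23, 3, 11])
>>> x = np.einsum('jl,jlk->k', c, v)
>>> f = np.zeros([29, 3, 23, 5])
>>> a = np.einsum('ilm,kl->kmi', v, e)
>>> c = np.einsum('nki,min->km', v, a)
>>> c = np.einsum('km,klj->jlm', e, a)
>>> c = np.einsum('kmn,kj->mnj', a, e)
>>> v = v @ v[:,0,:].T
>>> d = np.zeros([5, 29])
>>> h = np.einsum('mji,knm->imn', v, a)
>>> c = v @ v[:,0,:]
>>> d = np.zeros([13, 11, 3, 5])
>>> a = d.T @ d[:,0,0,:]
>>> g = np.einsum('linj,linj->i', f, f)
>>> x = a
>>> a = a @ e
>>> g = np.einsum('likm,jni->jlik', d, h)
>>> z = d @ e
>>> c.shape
(23, 3, 23)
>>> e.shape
(5, 3)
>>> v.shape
(23, 3, 23)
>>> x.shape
(5, 3, 11, 5)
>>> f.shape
(29, 3, 23, 5)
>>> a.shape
(5, 3, 11, 3)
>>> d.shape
(13, 11, 3, 5)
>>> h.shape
(23, 23, 11)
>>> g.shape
(23, 13, 11, 3)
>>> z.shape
(13, 11, 3, 3)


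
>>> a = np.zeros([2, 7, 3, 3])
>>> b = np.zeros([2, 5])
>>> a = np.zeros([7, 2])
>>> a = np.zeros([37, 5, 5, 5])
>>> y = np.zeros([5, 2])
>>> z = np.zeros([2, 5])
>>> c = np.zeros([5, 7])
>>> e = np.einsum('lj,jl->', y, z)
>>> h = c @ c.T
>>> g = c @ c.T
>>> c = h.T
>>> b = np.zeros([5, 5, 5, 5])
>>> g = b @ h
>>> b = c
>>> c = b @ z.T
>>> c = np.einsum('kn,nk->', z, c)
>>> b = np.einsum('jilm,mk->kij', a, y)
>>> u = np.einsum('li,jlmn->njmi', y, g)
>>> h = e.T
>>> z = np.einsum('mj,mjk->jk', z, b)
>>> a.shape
(37, 5, 5, 5)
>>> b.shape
(2, 5, 37)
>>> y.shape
(5, 2)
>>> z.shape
(5, 37)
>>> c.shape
()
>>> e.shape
()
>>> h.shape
()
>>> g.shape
(5, 5, 5, 5)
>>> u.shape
(5, 5, 5, 2)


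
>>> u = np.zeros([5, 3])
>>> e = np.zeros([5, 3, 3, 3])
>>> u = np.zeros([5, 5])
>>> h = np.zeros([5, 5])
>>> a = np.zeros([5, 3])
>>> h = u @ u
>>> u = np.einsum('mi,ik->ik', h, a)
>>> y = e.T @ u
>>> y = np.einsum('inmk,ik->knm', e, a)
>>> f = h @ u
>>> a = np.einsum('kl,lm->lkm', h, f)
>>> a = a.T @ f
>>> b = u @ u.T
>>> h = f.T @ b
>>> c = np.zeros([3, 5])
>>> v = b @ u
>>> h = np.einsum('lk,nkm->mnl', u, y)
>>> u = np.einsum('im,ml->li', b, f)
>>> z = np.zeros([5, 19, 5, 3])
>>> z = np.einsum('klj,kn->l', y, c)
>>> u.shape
(3, 5)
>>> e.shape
(5, 3, 3, 3)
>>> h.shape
(3, 3, 5)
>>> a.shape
(3, 5, 3)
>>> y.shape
(3, 3, 3)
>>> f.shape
(5, 3)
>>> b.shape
(5, 5)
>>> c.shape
(3, 5)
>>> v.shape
(5, 3)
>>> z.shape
(3,)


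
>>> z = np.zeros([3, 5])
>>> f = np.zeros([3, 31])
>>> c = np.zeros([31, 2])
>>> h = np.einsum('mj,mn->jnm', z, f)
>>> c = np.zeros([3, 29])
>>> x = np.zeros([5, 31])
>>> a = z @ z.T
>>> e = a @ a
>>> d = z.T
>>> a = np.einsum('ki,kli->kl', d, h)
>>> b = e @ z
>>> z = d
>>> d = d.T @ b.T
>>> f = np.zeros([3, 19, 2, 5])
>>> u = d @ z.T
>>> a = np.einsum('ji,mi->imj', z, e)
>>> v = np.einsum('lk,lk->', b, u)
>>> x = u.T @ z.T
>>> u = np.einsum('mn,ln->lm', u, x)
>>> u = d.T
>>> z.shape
(5, 3)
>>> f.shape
(3, 19, 2, 5)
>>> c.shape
(3, 29)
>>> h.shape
(5, 31, 3)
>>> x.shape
(5, 5)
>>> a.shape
(3, 3, 5)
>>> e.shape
(3, 3)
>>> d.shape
(3, 3)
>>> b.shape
(3, 5)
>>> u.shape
(3, 3)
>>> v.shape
()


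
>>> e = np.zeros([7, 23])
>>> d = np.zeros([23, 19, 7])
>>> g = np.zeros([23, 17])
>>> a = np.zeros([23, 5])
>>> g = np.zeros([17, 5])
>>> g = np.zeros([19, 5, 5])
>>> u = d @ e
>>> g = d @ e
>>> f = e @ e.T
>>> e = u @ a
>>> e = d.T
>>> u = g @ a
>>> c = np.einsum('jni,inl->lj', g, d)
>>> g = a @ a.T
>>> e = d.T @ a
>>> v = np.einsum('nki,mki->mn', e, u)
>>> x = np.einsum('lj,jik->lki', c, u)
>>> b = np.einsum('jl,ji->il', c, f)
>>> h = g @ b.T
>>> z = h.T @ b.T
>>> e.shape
(7, 19, 5)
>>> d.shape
(23, 19, 7)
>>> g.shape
(23, 23)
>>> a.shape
(23, 5)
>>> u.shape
(23, 19, 5)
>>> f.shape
(7, 7)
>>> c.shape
(7, 23)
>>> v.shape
(23, 7)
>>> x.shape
(7, 5, 19)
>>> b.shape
(7, 23)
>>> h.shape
(23, 7)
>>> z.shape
(7, 7)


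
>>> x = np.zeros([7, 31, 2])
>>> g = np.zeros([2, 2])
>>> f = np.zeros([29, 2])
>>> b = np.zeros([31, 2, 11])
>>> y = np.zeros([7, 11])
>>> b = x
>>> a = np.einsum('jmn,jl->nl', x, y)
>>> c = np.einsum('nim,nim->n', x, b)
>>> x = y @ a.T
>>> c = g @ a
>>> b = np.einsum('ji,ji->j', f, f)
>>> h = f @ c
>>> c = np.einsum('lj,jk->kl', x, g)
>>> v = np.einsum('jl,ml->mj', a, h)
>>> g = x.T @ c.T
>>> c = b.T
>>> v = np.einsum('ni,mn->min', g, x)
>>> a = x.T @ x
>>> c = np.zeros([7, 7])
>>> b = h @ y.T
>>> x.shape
(7, 2)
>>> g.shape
(2, 2)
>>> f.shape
(29, 2)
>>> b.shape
(29, 7)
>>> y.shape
(7, 11)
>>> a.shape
(2, 2)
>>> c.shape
(7, 7)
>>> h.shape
(29, 11)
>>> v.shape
(7, 2, 2)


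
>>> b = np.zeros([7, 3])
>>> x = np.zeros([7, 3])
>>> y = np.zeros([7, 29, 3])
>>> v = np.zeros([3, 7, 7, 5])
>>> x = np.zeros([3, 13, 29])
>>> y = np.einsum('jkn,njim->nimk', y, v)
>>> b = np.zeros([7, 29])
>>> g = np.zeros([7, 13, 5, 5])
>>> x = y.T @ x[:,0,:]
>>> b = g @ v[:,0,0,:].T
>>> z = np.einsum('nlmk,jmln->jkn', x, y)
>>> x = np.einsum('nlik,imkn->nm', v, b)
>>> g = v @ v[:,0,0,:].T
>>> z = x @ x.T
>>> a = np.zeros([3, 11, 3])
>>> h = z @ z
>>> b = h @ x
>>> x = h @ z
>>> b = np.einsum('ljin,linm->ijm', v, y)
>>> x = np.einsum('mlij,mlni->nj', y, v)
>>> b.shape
(7, 7, 29)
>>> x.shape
(7, 29)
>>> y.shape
(3, 7, 5, 29)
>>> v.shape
(3, 7, 7, 5)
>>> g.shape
(3, 7, 7, 3)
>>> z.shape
(3, 3)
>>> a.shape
(3, 11, 3)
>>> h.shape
(3, 3)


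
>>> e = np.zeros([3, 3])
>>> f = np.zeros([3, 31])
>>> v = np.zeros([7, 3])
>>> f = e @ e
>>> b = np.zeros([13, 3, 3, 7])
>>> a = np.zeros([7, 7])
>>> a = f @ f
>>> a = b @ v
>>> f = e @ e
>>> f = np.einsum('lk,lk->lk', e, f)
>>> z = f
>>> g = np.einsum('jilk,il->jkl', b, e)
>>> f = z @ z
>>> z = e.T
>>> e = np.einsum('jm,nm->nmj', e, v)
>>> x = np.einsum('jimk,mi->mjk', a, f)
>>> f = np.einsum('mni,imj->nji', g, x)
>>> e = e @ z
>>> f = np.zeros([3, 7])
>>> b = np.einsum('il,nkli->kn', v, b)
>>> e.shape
(7, 3, 3)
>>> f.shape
(3, 7)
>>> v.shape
(7, 3)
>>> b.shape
(3, 13)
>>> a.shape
(13, 3, 3, 3)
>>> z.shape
(3, 3)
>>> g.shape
(13, 7, 3)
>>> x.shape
(3, 13, 3)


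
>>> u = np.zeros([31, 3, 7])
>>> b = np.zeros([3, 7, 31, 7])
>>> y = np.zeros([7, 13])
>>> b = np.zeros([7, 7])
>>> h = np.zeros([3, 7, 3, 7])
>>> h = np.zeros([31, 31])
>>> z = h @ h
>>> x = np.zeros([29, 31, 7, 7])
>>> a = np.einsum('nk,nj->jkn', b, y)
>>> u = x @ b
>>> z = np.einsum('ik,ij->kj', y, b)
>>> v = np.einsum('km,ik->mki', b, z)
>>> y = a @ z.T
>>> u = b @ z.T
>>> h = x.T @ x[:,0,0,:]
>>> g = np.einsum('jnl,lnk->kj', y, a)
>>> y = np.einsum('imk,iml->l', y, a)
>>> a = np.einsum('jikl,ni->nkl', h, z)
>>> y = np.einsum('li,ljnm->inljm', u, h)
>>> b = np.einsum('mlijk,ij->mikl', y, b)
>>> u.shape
(7, 13)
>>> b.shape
(13, 7, 7, 31)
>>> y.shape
(13, 31, 7, 7, 7)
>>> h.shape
(7, 7, 31, 7)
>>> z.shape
(13, 7)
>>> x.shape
(29, 31, 7, 7)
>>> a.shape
(13, 31, 7)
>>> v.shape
(7, 7, 13)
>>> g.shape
(7, 13)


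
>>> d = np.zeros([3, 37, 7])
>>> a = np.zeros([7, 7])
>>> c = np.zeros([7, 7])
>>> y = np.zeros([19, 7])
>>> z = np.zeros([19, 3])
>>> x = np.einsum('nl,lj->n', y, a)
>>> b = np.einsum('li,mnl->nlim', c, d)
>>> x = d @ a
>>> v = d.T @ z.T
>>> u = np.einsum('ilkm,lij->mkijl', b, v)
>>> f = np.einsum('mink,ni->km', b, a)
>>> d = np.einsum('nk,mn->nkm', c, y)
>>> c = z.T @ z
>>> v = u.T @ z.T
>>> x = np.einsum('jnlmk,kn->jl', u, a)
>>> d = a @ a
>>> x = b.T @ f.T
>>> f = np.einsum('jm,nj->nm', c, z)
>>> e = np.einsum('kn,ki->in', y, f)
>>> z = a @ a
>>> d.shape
(7, 7)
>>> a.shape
(7, 7)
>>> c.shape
(3, 3)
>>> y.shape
(19, 7)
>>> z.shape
(7, 7)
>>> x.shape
(3, 7, 7, 3)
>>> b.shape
(37, 7, 7, 3)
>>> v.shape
(7, 19, 37, 7, 19)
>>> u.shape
(3, 7, 37, 19, 7)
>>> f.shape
(19, 3)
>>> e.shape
(3, 7)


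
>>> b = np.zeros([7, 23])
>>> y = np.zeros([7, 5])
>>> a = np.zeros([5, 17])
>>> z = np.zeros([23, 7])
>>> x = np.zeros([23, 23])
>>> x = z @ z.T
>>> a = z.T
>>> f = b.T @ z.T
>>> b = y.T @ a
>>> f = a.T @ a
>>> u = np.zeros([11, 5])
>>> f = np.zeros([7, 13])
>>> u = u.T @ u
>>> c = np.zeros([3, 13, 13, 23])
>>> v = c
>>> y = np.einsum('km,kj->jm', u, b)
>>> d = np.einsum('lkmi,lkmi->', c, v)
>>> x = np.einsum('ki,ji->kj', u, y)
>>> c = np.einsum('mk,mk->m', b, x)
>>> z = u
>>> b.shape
(5, 23)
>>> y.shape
(23, 5)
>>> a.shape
(7, 23)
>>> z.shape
(5, 5)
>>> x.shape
(5, 23)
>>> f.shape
(7, 13)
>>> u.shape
(5, 5)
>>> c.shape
(5,)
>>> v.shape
(3, 13, 13, 23)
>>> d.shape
()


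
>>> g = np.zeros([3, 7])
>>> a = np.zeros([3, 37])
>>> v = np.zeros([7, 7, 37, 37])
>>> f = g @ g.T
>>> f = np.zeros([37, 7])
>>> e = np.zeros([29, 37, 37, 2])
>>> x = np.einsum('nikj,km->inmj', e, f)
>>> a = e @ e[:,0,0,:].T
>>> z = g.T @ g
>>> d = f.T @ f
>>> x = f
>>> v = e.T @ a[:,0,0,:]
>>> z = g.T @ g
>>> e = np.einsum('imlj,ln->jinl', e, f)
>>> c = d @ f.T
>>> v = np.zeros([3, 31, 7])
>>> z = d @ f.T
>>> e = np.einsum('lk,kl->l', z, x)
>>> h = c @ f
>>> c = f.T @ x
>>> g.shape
(3, 7)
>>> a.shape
(29, 37, 37, 29)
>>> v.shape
(3, 31, 7)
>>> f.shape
(37, 7)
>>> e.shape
(7,)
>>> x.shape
(37, 7)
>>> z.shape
(7, 37)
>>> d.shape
(7, 7)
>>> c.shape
(7, 7)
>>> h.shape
(7, 7)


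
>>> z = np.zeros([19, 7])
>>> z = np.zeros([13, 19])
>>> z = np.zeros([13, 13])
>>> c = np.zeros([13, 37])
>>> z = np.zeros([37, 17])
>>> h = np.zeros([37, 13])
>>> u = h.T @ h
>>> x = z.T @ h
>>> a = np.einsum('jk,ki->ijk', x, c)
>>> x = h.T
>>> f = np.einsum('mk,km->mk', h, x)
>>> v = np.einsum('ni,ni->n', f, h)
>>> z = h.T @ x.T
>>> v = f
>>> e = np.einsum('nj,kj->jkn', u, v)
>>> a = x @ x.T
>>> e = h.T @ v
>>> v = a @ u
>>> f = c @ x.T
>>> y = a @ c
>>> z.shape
(13, 13)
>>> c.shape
(13, 37)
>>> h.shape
(37, 13)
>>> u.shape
(13, 13)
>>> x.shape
(13, 37)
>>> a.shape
(13, 13)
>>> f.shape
(13, 13)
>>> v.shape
(13, 13)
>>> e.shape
(13, 13)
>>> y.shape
(13, 37)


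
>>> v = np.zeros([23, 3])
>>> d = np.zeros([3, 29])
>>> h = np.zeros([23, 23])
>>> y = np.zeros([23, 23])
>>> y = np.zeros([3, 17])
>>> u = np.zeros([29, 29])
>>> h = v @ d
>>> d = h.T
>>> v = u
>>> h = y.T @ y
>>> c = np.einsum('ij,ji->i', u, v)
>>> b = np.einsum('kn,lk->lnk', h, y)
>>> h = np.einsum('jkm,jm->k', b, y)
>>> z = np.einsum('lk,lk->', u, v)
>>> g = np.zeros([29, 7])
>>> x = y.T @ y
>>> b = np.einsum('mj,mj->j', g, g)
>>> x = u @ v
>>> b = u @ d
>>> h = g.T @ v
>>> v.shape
(29, 29)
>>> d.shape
(29, 23)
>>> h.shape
(7, 29)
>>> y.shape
(3, 17)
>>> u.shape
(29, 29)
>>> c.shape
(29,)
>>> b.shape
(29, 23)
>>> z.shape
()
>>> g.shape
(29, 7)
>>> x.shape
(29, 29)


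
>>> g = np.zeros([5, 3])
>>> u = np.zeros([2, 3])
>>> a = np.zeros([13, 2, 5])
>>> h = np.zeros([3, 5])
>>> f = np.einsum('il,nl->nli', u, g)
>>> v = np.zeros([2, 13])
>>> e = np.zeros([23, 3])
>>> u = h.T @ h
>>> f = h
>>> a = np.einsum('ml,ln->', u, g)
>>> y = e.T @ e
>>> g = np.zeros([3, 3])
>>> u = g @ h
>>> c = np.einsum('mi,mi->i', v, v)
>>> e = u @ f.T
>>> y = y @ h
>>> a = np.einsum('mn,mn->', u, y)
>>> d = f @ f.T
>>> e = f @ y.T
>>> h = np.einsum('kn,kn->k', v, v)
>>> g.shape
(3, 3)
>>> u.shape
(3, 5)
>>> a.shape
()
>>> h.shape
(2,)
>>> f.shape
(3, 5)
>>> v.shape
(2, 13)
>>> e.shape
(3, 3)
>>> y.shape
(3, 5)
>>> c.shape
(13,)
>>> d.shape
(3, 3)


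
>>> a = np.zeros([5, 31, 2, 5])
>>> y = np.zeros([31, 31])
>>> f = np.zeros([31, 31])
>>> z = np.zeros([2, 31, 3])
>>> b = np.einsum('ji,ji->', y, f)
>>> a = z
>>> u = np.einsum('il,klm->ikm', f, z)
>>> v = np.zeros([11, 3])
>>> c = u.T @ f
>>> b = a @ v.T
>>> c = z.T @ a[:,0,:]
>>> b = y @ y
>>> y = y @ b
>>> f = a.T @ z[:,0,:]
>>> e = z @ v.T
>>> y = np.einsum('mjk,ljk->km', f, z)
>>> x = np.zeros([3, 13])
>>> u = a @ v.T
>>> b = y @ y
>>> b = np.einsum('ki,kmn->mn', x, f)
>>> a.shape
(2, 31, 3)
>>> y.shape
(3, 3)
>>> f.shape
(3, 31, 3)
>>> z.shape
(2, 31, 3)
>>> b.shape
(31, 3)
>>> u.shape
(2, 31, 11)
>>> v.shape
(11, 3)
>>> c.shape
(3, 31, 3)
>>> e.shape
(2, 31, 11)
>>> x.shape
(3, 13)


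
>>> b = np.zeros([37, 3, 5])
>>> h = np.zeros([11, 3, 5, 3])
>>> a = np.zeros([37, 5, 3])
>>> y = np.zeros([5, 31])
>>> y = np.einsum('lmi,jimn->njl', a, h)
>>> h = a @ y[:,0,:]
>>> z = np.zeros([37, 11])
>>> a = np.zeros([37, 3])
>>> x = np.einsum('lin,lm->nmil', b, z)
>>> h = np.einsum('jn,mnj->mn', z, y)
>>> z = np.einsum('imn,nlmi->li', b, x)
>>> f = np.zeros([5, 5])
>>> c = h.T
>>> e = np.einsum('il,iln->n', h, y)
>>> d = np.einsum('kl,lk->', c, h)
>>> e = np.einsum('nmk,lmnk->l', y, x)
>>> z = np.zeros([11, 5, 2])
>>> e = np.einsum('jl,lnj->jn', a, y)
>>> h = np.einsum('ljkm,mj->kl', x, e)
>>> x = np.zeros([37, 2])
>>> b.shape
(37, 3, 5)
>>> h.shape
(3, 5)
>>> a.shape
(37, 3)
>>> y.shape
(3, 11, 37)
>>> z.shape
(11, 5, 2)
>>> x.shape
(37, 2)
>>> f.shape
(5, 5)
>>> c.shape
(11, 3)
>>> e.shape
(37, 11)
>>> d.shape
()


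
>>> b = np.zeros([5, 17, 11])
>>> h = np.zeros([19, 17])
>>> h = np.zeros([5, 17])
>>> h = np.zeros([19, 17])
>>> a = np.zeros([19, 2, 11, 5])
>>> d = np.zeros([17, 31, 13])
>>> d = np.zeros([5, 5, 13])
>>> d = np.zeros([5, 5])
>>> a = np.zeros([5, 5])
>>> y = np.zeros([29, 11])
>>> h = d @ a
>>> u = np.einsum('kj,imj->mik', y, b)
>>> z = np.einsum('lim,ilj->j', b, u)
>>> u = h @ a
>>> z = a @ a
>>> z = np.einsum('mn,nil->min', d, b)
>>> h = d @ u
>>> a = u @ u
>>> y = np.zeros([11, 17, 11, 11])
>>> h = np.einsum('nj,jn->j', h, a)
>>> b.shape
(5, 17, 11)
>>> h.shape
(5,)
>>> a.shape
(5, 5)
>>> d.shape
(5, 5)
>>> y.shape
(11, 17, 11, 11)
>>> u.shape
(5, 5)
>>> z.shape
(5, 17, 5)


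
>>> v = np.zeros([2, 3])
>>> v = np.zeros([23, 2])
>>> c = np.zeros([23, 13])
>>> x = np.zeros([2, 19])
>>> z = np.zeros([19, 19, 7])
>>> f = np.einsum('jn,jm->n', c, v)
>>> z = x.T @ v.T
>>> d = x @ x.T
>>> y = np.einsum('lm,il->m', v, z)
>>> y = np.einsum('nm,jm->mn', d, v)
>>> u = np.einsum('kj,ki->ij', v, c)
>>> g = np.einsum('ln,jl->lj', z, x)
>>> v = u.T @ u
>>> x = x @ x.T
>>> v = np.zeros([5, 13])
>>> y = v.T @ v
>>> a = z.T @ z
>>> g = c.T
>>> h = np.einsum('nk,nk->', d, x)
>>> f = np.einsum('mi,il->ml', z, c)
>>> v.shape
(5, 13)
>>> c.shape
(23, 13)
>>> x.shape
(2, 2)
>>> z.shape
(19, 23)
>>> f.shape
(19, 13)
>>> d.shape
(2, 2)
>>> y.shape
(13, 13)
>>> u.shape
(13, 2)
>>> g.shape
(13, 23)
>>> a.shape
(23, 23)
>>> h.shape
()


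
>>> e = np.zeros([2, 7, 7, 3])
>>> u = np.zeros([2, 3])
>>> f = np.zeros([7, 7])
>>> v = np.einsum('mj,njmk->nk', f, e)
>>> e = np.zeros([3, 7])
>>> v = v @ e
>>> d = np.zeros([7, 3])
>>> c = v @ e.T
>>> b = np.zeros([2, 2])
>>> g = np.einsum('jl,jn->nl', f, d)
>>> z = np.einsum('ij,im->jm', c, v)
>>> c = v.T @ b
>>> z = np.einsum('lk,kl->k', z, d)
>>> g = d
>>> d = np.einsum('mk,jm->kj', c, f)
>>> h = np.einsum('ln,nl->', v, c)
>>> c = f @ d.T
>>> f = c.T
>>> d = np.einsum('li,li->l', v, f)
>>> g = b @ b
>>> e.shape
(3, 7)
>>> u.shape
(2, 3)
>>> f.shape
(2, 7)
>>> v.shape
(2, 7)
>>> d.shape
(2,)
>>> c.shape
(7, 2)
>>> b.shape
(2, 2)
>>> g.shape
(2, 2)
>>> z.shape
(7,)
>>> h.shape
()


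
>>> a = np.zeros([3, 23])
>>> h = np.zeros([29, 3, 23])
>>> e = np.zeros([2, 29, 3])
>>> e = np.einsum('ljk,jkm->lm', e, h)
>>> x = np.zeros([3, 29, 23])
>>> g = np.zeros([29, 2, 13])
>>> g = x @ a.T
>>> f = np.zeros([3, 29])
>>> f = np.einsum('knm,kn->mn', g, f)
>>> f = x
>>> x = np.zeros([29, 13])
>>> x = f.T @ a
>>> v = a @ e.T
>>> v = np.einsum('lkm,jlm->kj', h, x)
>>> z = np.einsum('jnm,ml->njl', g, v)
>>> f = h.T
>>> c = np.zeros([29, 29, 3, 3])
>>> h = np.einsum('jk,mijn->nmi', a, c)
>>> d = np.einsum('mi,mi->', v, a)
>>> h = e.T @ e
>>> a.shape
(3, 23)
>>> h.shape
(23, 23)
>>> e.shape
(2, 23)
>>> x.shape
(23, 29, 23)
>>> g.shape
(3, 29, 3)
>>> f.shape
(23, 3, 29)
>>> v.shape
(3, 23)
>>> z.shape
(29, 3, 23)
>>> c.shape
(29, 29, 3, 3)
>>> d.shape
()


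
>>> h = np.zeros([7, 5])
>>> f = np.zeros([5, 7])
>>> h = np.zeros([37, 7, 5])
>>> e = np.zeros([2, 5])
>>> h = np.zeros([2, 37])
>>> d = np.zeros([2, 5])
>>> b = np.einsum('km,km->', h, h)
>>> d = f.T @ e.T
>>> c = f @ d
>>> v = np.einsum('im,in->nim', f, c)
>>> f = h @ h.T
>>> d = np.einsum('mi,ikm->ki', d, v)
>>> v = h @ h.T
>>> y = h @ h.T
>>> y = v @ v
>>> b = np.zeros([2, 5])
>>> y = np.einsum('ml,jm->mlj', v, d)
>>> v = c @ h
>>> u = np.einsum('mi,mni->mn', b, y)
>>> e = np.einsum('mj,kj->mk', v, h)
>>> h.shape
(2, 37)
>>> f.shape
(2, 2)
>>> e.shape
(5, 2)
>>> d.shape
(5, 2)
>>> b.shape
(2, 5)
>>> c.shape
(5, 2)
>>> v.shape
(5, 37)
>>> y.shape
(2, 2, 5)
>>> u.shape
(2, 2)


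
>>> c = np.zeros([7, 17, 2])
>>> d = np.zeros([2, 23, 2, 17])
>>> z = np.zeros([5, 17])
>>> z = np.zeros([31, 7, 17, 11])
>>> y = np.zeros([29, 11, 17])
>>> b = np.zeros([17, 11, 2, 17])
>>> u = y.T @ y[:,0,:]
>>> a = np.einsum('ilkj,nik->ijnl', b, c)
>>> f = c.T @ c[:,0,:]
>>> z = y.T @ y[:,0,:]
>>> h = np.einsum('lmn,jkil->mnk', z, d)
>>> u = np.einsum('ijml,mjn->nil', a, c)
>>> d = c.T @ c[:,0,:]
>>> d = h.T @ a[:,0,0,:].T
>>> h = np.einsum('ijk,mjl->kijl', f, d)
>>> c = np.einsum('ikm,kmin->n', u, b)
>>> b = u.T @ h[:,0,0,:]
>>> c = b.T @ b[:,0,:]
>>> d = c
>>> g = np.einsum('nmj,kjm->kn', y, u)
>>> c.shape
(17, 17, 17)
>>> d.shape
(17, 17, 17)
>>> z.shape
(17, 11, 17)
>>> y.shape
(29, 11, 17)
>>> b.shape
(11, 17, 17)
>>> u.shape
(2, 17, 11)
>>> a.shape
(17, 17, 7, 11)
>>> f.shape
(2, 17, 2)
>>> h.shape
(2, 2, 17, 17)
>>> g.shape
(2, 29)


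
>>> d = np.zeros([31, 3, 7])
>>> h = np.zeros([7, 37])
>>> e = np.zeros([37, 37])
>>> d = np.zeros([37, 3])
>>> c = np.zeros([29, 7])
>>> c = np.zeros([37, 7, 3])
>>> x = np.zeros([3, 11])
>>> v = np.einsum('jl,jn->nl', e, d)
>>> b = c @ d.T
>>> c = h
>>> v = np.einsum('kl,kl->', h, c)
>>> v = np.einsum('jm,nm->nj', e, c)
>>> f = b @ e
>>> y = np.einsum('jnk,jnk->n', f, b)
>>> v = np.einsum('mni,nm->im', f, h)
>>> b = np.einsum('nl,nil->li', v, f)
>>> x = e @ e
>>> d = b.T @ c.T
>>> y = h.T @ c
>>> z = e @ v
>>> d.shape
(7, 7)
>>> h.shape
(7, 37)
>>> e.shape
(37, 37)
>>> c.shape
(7, 37)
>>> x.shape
(37, 37)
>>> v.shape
(37, 37)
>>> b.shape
(37, 7)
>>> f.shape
(37, 7, 37)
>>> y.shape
(37, 37)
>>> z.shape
(37, 37)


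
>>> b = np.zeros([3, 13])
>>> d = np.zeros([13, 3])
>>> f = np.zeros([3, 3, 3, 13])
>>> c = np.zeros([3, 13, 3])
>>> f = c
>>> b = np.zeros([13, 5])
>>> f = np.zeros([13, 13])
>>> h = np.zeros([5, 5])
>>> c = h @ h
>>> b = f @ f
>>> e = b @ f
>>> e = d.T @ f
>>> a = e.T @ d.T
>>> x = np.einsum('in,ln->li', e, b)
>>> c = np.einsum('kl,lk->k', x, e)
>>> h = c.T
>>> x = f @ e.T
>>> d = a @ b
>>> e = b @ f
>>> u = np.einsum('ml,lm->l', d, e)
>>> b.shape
(13, 13)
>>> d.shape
(13, 13)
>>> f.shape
(13, 13)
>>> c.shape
(13,)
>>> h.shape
(13,)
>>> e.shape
(13, 13)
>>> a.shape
(13, 13)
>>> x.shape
(13, 3)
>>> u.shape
(13,)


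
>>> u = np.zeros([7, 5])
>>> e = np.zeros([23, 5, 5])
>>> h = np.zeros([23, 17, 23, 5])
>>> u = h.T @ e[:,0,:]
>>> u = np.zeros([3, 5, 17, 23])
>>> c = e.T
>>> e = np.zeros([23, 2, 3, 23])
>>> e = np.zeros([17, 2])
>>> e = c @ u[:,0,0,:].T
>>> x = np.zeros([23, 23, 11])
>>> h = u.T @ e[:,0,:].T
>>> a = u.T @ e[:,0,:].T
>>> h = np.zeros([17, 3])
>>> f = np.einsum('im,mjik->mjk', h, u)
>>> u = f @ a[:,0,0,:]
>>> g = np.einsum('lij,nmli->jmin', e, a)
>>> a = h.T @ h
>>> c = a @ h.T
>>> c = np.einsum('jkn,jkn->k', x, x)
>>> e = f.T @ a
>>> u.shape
(3, 5, 5)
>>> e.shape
(23, 5, 3)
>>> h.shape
(17, 3)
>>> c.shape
(23,)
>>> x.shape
(23, 23, 11)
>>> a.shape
(3, 3)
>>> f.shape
(3, 5, 23)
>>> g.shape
(3, 17, 5, 23)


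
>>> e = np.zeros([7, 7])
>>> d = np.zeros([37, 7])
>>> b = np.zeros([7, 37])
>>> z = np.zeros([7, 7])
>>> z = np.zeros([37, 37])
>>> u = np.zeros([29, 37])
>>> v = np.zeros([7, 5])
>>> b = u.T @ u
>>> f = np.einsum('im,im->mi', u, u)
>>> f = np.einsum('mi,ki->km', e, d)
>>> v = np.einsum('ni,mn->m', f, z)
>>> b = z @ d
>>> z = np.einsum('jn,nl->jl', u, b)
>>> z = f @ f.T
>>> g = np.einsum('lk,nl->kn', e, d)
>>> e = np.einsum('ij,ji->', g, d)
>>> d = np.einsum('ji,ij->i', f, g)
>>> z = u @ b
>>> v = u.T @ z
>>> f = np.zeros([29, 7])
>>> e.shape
()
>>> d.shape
(7,)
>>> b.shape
(37, 7)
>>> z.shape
(29, 7)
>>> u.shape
(29, 37)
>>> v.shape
(37, 7)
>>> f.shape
(29, 7)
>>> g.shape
(7, 37)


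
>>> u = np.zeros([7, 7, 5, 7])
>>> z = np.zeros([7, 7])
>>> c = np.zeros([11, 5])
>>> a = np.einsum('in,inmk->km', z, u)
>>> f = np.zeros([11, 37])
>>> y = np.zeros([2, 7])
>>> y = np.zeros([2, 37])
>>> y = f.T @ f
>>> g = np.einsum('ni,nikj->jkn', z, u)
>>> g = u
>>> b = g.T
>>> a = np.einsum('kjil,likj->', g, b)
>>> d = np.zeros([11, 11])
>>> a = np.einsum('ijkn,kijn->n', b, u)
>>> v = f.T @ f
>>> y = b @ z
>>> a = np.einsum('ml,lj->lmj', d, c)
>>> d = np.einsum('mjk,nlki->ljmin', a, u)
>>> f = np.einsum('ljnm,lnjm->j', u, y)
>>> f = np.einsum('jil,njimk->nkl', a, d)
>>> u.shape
(7, 7, 5, 7)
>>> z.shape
(7, 7)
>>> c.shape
(11, 5)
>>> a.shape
(11, 11, 5)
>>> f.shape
(7, 7, 5)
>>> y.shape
(7, 5, 7, 7)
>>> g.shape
(7, 7, 5, 7)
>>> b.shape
(7, 5, 7, 7)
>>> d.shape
(7, 11, 11, 7, 7)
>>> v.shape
(37, 37)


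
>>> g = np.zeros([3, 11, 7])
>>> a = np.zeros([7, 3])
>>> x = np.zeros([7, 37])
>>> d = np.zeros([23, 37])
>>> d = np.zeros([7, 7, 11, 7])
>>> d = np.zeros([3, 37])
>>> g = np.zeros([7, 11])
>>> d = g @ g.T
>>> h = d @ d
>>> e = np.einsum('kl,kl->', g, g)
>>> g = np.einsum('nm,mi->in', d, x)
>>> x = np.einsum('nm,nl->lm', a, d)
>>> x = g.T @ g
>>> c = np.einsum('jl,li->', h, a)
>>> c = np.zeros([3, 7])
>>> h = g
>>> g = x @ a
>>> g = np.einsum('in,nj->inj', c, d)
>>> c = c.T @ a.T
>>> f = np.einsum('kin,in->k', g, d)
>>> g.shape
(3, 7, 7)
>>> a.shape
(7, 3)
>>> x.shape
(7, 7)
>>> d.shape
(7, 7)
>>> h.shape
(37, 7)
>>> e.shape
()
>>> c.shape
(7, 7)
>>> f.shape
(3,)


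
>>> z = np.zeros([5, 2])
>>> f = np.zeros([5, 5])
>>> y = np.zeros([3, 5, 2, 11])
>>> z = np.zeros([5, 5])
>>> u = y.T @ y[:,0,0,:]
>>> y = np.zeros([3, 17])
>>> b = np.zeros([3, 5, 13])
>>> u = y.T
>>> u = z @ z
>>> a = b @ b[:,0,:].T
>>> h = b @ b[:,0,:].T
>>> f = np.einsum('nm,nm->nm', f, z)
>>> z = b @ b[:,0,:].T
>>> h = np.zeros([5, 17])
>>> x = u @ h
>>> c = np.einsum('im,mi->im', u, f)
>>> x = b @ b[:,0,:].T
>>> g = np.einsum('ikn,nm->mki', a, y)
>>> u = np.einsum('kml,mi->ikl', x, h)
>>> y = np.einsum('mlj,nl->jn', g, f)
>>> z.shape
(3, 5, 3)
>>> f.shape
(5, 5)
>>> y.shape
(3, 5)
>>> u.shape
(17, 3, 3)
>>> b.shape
(3, 5, 13)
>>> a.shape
(3, 5, 3)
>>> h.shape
(5, 17)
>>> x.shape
(3, 5, 3)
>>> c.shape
(5, 5)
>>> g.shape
(17, 5, 3)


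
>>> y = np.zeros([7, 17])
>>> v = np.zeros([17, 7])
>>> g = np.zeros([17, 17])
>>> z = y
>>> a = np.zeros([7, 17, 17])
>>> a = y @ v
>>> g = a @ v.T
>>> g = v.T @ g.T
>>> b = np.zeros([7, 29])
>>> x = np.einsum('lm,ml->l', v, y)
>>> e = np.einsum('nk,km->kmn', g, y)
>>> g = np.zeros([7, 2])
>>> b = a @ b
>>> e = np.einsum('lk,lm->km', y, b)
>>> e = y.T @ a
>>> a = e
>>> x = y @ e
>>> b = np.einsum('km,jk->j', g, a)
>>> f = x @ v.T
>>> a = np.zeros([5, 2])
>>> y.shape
(7, 17)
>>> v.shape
(17, 7)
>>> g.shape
(7, 2)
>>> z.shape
(7, 17)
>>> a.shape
(5, 2)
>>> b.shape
(17,)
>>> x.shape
(7, 7)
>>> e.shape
(17, 7)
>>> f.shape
(7, 17)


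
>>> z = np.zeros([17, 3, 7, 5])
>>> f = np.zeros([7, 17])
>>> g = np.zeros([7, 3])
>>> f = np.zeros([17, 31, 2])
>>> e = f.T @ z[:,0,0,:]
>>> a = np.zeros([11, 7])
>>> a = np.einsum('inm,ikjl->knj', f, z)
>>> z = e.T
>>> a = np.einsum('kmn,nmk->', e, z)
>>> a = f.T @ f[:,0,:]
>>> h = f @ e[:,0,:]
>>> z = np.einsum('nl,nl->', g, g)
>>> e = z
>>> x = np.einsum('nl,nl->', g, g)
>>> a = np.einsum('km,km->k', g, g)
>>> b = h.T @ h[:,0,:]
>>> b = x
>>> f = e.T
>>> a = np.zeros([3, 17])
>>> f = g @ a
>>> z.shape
()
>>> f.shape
(7, 17)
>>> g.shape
(7, 3)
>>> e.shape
()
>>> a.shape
(3, 17)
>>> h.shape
(17, 31, 5)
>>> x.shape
()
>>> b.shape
()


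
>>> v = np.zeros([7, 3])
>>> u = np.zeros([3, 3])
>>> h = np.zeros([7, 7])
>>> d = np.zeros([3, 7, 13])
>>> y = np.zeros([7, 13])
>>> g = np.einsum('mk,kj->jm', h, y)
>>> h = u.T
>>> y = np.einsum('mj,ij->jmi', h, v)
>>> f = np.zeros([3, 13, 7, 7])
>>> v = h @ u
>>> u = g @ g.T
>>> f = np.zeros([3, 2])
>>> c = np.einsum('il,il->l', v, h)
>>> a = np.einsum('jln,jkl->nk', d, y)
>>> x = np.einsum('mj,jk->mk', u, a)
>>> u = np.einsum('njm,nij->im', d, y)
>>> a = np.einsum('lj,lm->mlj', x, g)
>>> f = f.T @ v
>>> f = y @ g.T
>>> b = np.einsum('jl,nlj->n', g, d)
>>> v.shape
(3, 3)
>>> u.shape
(3, 13)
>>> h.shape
(3, 3)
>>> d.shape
(3, 7, 13)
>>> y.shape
(3, 3, 7)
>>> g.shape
(13, 7)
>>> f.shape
(3, 3, 13)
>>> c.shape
(3,)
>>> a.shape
(7, 13, 3)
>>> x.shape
(13, 3)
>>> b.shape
(3,)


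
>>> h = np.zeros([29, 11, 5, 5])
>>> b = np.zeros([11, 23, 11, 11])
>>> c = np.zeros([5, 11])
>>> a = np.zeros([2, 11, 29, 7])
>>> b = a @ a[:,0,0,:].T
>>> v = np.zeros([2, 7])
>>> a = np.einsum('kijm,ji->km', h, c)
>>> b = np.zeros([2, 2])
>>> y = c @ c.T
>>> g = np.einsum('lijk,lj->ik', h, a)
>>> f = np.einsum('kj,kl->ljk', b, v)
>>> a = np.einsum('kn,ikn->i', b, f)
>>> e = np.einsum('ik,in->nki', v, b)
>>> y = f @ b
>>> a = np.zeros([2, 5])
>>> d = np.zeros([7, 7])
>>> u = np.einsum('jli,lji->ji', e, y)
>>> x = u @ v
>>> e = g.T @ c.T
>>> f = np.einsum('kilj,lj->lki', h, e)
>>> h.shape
(29, 11, 5, 5)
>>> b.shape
(2, 2)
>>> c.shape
(5, 11)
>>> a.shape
(2, 5)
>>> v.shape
(2, 7)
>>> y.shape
(7, 2, 2)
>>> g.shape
(11, 5)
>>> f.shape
(5, 29, 11)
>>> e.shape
(5, 5)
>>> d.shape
(7, 7)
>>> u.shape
(2, 2)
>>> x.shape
(2, 7)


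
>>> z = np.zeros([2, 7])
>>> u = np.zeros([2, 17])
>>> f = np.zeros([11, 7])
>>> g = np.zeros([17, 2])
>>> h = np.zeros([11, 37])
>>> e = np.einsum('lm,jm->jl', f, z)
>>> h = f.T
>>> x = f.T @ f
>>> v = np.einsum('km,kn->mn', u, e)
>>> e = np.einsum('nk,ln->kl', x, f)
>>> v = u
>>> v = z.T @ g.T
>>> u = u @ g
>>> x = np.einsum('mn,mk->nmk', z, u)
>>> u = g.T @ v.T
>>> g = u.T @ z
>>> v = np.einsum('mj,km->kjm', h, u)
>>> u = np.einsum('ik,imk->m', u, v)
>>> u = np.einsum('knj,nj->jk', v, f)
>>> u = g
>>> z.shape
(2, 7)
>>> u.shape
(7, 7)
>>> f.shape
(11, 7)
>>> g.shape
(7, 7)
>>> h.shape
(7, 11)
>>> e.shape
(7, 11)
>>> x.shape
(7, 2, 2)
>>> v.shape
(2, 11, 7)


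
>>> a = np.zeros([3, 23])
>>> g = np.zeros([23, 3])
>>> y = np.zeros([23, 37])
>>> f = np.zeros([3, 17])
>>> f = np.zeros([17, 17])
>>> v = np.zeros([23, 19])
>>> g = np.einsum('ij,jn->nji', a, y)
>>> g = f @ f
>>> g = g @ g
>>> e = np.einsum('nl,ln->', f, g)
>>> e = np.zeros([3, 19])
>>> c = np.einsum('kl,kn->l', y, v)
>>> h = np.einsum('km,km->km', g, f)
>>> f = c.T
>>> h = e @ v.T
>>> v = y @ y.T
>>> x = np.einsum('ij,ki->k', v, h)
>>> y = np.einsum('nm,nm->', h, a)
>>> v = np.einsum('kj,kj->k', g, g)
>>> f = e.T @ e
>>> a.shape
(3, 23)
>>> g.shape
(17, 17)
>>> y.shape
()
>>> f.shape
(19, 19)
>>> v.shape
(17,)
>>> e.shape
(3, 19)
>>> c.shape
(37,)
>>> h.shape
(3, 23)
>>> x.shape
(3,)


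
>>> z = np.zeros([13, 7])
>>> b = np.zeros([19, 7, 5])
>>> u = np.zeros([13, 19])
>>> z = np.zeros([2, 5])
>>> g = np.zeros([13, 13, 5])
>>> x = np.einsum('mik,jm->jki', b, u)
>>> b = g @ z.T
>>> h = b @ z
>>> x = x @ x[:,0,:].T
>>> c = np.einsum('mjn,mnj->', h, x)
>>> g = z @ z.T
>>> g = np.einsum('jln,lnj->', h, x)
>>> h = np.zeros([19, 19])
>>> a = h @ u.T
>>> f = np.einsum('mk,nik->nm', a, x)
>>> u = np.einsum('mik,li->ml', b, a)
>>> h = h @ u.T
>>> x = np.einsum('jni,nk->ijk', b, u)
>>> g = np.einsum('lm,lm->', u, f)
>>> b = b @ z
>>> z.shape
(2, 5)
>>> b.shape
(13, 13, 5)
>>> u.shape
(13, 19)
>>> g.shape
()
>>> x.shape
(2, 13, 19)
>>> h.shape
(19, 13)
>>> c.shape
()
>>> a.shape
(19, 13)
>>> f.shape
(13, 19)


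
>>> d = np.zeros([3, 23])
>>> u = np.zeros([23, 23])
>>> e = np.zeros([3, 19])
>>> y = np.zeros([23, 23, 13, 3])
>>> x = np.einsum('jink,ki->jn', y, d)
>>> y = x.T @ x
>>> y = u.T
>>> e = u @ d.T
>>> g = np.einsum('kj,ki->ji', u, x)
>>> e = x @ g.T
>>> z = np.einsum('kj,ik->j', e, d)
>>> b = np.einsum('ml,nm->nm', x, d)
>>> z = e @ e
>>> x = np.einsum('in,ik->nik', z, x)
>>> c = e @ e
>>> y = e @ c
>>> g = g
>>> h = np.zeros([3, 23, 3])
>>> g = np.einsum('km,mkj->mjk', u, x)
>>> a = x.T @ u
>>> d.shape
(3, 23)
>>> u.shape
(23, 23)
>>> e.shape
(23, 23)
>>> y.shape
(23, 23)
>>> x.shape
(23, 23, 13)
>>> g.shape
(23, 13, 23)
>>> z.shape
(23, 23)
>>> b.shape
(3, 23)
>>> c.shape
(23, 23)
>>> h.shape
(3, 23, 3)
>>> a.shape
(13, 23, 23)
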